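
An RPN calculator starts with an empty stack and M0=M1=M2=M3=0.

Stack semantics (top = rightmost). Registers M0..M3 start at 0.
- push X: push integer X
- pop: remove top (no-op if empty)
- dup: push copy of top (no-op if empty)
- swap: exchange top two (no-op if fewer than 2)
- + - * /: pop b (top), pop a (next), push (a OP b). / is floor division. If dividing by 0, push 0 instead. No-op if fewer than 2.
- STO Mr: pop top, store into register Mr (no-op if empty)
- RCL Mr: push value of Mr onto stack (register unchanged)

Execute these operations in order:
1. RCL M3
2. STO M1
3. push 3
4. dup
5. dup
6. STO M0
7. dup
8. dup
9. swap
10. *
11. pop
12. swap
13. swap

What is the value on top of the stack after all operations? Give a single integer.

After op 1 (RCL M3): stack=[0] mem=[0,0,0,0]
After op 2 (STO M1): stack=[empty] mem=[0,0,0,0]
After op 3 (push 3): stack=[3] mem=[0,0,0,0]
After op 4 (dup): stack=[3,3] mem=[0,0,0,0]
After op 5 (dup): stack=[3,3,3] mem=[0,0,0,0]
After op 6 (STO M0): stack=[3,3] mem=[3,0,0,0]
After op 7 (dup): stack=[3,3,3] mem=[3,0,0,0]
After op 8 (dup): stack=[3,3,3,3] mem=[3,0,0,0]
After op 9 (swap): stack=[3,3,3,3] mem=[3,0,0,0]
After op 10 (*): stack=[3,3,9] mem=[3,0,0,0]
After op 11 (pop): stack=[3,3] mem=[3,0,0,0]
After op 12 (swap): stack=[3,3] mem=[3,0,0,0]
After op 13 (swap): stack=[3,3] mem=[3,0,0,0]

Answer: 3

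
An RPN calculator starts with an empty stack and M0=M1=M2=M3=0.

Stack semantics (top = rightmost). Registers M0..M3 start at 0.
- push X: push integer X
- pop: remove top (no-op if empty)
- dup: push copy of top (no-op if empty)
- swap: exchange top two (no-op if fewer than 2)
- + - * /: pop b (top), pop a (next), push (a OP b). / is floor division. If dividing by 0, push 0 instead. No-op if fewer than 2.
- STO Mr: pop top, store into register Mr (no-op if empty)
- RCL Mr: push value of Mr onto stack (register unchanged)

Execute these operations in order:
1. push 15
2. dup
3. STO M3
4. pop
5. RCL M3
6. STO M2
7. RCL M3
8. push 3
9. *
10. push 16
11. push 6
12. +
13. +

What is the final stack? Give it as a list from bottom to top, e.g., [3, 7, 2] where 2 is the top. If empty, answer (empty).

After op 1 (push 15): stack=[15] mem=[0,0,0,0]
After op 2 (dup): stack=[15,15] mem=[0,0,0,0]
After op 3 (STO M3): stack=[15] mem=[0,0,0,15]
After op 4 (pop): stack=[empty] mem=[0,0,0,15]
After op 5 (RCL M3): stack=[15] mem=[0,0,0,15]
After op 6 (STO M2): stack=[empty] mem=[0,0,15,15]
After op 7 (RCL M3): stack=[15] mem=[0,0,15,15]
After op 8 (push 3): stack=[15,3] mem=[0,0,15,15]
After op 9 (*): stack=[45] mem=[0,0,15,15]
After op 10 (push 16): stack=[45,16] mem=[0,0,15,15]
After op 11 (push 6): stack=[45,16,6] mem=[0,0,15,15]
After op 12 (+): stack=[45,22] mem=[0,0,15,15]
After op 13 (+): stack=[67] mem=[0,0,15,15]

Answer: [67]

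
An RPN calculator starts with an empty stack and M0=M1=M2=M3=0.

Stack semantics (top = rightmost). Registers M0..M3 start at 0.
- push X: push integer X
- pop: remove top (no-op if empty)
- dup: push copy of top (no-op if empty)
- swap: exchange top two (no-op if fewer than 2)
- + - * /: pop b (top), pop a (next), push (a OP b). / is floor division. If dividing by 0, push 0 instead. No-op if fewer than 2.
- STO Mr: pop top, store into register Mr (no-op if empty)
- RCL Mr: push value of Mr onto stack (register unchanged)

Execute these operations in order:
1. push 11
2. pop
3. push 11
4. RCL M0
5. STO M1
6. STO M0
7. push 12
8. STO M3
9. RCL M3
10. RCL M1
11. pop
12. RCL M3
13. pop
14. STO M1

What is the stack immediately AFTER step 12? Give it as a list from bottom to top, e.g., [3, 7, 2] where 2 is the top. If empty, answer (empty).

After op 1 (push 11): stack=[11] mem=[0,0,0,0]
After op 2 (pop): stack=[empty] mem=[0,0,0,0]
After op 3 (push 11): stack=[11] mem=[0,0,0,0]
After op 4 (RCL M0): stack=[11,0] mem=[0,0,0,0]
After op 5 (STO M1): stack=[11] mem=[0,0,0,0]
After op 6 (STO M0): stack=[empty] mem=[11,0,0,0]
After op 7 (push 12): stack=[12] mem=[11,0,0,0]
After op 8 (STO M3): stack=[empty] mem=[11,0,0,12]
After op 9 (RCL M3): stack=[12] mem=[11,0,0,12]
After op 10 (RCL M1): stack=[12,0] mem=[11,0,0,12]
After op 11 (pop): stack=[12] mem=[11,0,0,12]
After op 12 (RCL M3): stack=[12,12] mem=[11,0,0,12]

[12, 12]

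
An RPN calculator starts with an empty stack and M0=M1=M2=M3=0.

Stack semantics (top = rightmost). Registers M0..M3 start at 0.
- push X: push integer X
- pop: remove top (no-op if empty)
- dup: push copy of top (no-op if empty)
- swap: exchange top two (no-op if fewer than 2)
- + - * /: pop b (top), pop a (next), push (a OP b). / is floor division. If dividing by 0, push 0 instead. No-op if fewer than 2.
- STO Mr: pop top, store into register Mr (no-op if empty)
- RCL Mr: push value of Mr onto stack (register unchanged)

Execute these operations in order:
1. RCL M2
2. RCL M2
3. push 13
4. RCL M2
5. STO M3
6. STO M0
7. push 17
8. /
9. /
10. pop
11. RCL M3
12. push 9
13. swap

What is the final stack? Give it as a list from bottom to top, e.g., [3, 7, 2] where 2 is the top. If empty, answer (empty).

Answer: [9, 0]

Derivation:
After op 1 (RCL M2): stack=[0] mem=[0,0,0,0]
After op 2 (RCL M2): stack=[0,0] mem=[0,0,0,0]
After op 3 (push 13): stack=[0,0,13] mem=[0,0,0,0]
After op 4 (RCL M2): stack=[0,0,13,0] mem=[0,0,0,0]
After op 5 (STO M3): stack=[0,0,13] mem=[0,0,0,0]
After op 6 (STO M0): stack=[0,0] mem=[13,0,0,0]
After op 7 (push 17): stack=[0,0,17] mem=[13,0,0,0]
After op 8 (/): stack=[0,0] mem=[13,0,0,0]
After op 9 (/): stack=[0] mem=[13,0,0,0]
After op 10 (pop): stack=[empty] mem=[13,0,0,0]
After op 11 (RCL M3): stack=[0] mem=[13,0,0,0]
After op 12 (push 9): stack=[0,9] mem=[13,0,0,0]
After op 13 (swap): stack=[9,0] mem=[13,0,0,0]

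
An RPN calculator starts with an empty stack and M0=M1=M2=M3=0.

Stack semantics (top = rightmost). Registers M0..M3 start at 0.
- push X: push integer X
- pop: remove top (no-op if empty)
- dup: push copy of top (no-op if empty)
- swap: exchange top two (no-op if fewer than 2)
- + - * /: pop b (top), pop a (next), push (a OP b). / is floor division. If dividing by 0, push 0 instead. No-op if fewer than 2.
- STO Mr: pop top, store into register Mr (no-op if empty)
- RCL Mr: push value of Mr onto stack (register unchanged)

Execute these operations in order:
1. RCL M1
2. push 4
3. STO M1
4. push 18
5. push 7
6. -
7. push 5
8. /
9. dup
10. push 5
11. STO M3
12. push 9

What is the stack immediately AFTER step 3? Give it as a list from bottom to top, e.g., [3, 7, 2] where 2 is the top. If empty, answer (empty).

After op 1 (RCL M1): stack=[0] mem=[0,0,0,0]
After op 2 (push 4): stack=[0,4] mem=[0,0,0,0]
After op 3 (STO M1): stack=[0] mem=[0,4,0,0]

[0]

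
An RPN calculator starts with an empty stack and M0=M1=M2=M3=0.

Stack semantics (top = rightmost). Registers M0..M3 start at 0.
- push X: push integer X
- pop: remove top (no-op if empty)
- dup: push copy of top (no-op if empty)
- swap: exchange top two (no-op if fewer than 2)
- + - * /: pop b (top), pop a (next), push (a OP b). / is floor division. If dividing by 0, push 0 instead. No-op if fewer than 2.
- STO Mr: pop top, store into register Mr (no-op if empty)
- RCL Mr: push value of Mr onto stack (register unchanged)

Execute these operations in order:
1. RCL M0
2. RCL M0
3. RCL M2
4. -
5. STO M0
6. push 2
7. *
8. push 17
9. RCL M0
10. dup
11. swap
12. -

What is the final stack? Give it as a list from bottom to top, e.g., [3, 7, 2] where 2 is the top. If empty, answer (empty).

Answer: [0, 17, 0]

Derivation:
After op 1 (RCL M0): stack=[0] mem=[0,0,0,0]
After op 2 (RCL M0): stack=[0,0] mem=[0,0,0,0]
After op 3 (RCL M2): stack=[0,0,0] mem=[0,0,0,0]
After op 4 (-): stack=[0,0] mem=[0,0,0,0]
After op 5 (STO M0): stack=[0] mem=[0,0,0,0]
After op 6 (push 2): stack=[0,2] mem=[0,0,0,0]
After op 7 (*): stack=[0] mem=[0,0,0,0]
After op 8 (push 17): stack=[0,17] mem=[0,0,0,0]
After op 9 (RCL M0): stack=[0,17,0] mem=[0,0,0,0]
After op 10 (dup): stack=[0,17,0,0] mem=[0,0,0,0]
After op 11 (swap): stack=[0,17,0,0] mem=[0,0,0,0]
After op 12 (-): stack=[0,17,0] mem=[0,0,0,0]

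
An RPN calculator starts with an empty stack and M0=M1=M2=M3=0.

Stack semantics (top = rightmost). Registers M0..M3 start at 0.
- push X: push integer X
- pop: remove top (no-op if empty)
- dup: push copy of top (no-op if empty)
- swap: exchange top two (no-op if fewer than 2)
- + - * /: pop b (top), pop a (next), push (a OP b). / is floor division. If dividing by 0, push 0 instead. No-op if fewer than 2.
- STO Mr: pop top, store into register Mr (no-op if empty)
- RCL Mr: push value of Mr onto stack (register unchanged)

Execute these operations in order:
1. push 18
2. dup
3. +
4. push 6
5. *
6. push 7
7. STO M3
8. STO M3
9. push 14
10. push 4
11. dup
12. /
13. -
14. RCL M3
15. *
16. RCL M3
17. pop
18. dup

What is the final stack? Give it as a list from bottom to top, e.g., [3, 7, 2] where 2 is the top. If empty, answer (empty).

Answer: [2808, 2808]

Derivation:
After op 1 (push 18): stack=[18] mem=[0,0,0,0]
After op 2 (dup): stack=[18,18] mem=[0,0,0,0]
After op 3 (+): stack=[36] mem=[0,0,0,0]
After op 4 (push 6): stack=[36,6] mem=[0,0,0,0]
After op 5 (*): stack=[216] mem=[0,0,0,0]
After op 6 (push 7): stack=[216,7] mem=[0,0,0,0]
After op 7 (STO M3): stack=[216] mem=[0,0,0,7]
After op 8 (STO M3): stack=[empty] mem=[0,0,0,216]
After op 9 (push 14): stack=[14] mem=[0,0,0,216]
After op 10 (push 4): stack=[14,4] mem=[0,0,0,216]
After op 11 (dup): stack=[14,4,4] mem=[0,0,0,216]
After op 12 (/): stack=[14,1] mem=[0,0,0,216]
After op 13 (-): stack=[13] mem=[0,0,0,216]
After op 14 (RCL M3): stack=[13,216] mem=[0,0,0,216]
After op 15 (*): stack=[2808] mem=[0,0,0,216]
After op 16 (RCL M3): stack=[2808,216] mem=[0,0,0,216]
After op 17 (pop): stack=[2808] mem=[0,0,0,216]
After op 18 (dup): stack=[2808,2808] mem=[0,0,0,216]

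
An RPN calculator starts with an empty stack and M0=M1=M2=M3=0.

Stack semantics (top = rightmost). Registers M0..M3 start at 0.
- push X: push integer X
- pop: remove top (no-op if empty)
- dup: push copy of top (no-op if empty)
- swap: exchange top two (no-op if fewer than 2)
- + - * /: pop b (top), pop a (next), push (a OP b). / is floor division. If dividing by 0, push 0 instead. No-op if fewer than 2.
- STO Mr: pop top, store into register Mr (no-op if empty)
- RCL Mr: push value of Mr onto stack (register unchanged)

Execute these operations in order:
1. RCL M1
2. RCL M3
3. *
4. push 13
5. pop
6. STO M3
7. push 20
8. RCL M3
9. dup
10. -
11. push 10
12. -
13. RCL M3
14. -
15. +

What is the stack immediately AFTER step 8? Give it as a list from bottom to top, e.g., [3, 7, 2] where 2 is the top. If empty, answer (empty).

After op 1 (RCL M1): stack=[0] mem=[0,0,0,0]
After op 2 (RCL M3): stack=[0,0] mem=[0,0,0,0]
After op 3 (*): stack=[0] mem=[0,0,0,0]
After op 4 (push 13): stack=[0,13] mem=[0,0,0,0]
After op 5 (pop): stack=[0] mem=[0,0,0,0]
After op 6 (STO M3): stack=[empty] mem=[0,0,0,0]
After op 7 (push 20): stack=[20] mem=[0,0,0,0]
After op 8 (RCL M3): stack=[20,0] mem=[0,0,0,0]

[20, 0]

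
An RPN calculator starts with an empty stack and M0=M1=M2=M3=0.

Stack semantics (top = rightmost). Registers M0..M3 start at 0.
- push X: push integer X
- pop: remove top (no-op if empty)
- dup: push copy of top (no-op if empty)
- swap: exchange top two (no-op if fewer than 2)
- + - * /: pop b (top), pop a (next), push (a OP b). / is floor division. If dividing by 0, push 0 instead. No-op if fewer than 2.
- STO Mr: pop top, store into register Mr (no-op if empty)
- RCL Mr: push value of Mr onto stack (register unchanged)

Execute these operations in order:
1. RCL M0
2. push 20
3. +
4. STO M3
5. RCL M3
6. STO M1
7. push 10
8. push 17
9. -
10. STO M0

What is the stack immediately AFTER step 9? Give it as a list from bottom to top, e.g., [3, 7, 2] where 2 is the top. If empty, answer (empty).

After op 1 (RCL M0): stack=[0] mem=[0,0,0,0]
After op 2 (push 20): stack=[0,20] mem=[0,0,0,0]
After op 3 (+): stack=[20] mem=[0,0,0,0]
After op 4 (STO M3): stack=[empty] mem=[0,0,0,20]
After op 5 (RCL M3): stack=[20] mem=[0,0,0,20]
After op 6 (STO M1): stack=[empty] mem=[0,20,0,20]
After op 7 (push 10): stack=[10] mem=[0,20,0,20]
After op 8 (push 17): stack=[10,17] mem=[0,20,0,20]
After op 9 (-): stack=[-7] mem=[0,20,0,20]

[-7]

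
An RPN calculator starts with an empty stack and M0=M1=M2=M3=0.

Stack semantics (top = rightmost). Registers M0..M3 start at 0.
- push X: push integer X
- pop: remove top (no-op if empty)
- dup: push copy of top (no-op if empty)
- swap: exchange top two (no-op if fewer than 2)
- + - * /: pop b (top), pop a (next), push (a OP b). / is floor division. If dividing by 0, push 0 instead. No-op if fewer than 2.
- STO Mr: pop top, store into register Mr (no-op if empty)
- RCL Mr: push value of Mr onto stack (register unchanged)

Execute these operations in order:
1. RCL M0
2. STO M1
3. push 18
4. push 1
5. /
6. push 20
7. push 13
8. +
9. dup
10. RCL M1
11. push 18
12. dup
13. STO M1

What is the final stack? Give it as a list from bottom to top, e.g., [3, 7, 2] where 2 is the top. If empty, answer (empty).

Answer: [18, 33, 33, 0, 18]

Derivation:
After op 1 (RCL M0): stack=[0] mem=[0,0,0,0]
After op 2 (STO M1): stack=[empty] mem=[0,0,0,0]
After op 3 (push 18): stack=[18] mem=[0,0,0,0]
After op 4 (push 1): stack=[18,1] mem=[0,0,0,0]
After op 5 (/): stack=[18] mem=[0,0,0,0]
After op 6 (push 20): stack=[18,20] mem=[0,0,0,0]
After op 7 (push 13): stack=[18,20,13] mem=[0,0,0,0]
After op 8 (+): stack=[18,33] mem=[0,0,0,0]
After op 9 (dup): stack=[18,33,33] mem=[0,0,0,0]
After op 10 (RCL M1): stack=[18,33,33,0] mem=[0,0,0,0]
After op 11 (push 18): stack=[18,33,33,0,18] mem=[0,0,0,0]
After op 12 (dup): stack=[18,33,33,0,18,18] mem=[0,0,0,0]
After op 13 (STO M1): stack=[18,33,33,0,18] mem=[0,18,0,0]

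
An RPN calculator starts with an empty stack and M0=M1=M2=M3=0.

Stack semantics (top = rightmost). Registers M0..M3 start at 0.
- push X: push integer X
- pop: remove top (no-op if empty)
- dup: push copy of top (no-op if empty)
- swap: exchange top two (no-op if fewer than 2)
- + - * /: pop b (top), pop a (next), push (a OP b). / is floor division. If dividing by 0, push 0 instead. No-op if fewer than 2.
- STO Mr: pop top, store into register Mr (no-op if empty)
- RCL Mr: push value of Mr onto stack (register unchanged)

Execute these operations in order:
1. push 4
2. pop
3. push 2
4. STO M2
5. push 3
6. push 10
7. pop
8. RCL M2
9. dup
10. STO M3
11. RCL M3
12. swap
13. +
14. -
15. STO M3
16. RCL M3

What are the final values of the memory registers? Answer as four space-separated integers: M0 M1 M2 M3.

After op 1 (push 4): stack=[4] mem=[0,0,0,0]
After op 2 (pop): stack=[empty] mem=[0,0,0,0]
After op 3 (push 2): stack=[2] mem=[0,0,0,0]
After op 4 (STO M2): stack=[empty] mem=[0,0,2,0]
After op 5 (push 3): stack=[3] mem=[0,0,2,0]
After op 6 (push 10): stack=[3,10] mem=[0,0,2,0]
After op 7 (pop): stack=[3] mem=[0,0,2,0]
After op 8 (RCL M2): stack=[3,2] mem=[0,0,2,0]
After op 9 (dup): stack=[3,2,2] mem=[0,0,2,0]
After op 10 (STO M3): stack=[3,2] mem=[0,0,2,2]
After op 11 (RCL M3): stack=[3,2,2] mem=[0,0,2,2]
After op 12 (swap): stack=[3,2,2] mem=[0,0,2,2]
After op 13 (+): stack=[3,4] mem=[0,0,2,2]
After op 14 (-): stack=[-1] mem=[0,0,2,2]
After op 15 (STO M3): stack=[empty] mem=[0,0,2,-1]
After op 16 (RCL M3): stack=[-1] mem=[0,0,2,-1]

Answer: 0 0 2 -1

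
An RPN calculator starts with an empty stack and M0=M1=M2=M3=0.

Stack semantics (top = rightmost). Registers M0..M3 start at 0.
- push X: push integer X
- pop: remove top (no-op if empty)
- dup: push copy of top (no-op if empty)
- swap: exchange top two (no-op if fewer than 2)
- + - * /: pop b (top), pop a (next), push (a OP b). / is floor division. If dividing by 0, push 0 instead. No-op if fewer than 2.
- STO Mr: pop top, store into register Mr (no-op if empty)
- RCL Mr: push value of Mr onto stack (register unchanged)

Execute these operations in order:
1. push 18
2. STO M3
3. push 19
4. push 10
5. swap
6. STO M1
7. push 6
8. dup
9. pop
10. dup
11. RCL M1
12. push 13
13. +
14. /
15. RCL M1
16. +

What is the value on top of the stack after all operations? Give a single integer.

Answer: 19

Derivation:
After op 1 (push 18): stack=[18] mem=[0,0,0,0]
After op 2 (STO M3): stack=[empty] mem=[0,0,0,18]
After op 3 (push 19): stack=[19] mem=[0,0,0,18]
After op 4 (push 10): stack=[19,10] mem=[0,0,0,18]
After op 5 (swap): stack=[10,19] mem=[0,0,0,18]
After op 6 (STO M1): stack=[10] mem=[0,19,0,18]
After op 7 (push 6): stack=[10,6] mem=[0,19,0,18]
After op 8 (dup): stack=[10,6,6] mem=[0,19,0,18]
After op 9 (pop): stack=[10,6] mem=[0,19,0,18]
After op 10 (dup): stack=[10,6,6] mem=[0,19,0,18]
After op 11 (RCL M1): stack=[10,6,6,19] mem=[0,19,0,18]
After op 12 (push 13): stack=[10,6,6,19,13] mem=[0,19,0,18]
After op 13 (+): stack=[10,6,6,32] mem=[0,19,0,18]
After op 14 (/): stack=[10,6,0] mem=[0,19,0,18]
After op 15 (RCL M1): stack=[10,6,0,19] mem=[0,19,0,18]
After op 16 (+): stack=[10,6,19] mem=[0,19,0,18]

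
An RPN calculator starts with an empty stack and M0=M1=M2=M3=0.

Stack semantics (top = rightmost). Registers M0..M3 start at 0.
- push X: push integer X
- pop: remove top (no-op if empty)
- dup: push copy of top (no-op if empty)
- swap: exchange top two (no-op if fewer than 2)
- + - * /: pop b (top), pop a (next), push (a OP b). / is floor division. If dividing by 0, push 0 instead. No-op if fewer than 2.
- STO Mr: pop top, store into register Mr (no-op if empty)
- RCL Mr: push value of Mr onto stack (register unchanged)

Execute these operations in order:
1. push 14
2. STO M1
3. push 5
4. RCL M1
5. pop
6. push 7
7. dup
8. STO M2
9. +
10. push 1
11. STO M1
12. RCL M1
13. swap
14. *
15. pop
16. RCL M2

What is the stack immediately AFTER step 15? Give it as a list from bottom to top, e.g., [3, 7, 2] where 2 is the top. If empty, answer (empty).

After op 1 (push 14): stack=[14] mem=[0,0,0,0]
After op 2 (STO M1): stack=[empty] mem=[0,14,0,0]
After op 3 (push 5): stack=[5] mem=[0,14,0,0]
After op 4 (RCL M1): stack=[5,14] mem=[0,14,0,0]
After op 5 (pop): stack=[5] mem=[0,14,0,0]
After op 6 (push 7): stack=[5,7] mem=[0,14,0,0]
After op 7 (dup): stack=[5,7,7] mem=[0,14,0,0]
After op 8 (STO M2): stack=[5,7] mem=[0,14,7,0]
After op 9 (+): stack=[12] mem=[0,14,7,0]
After op 10 (push 1): stack=[12,1] mem=[0,14,7,0]
After op 11 (STO M1): stack=[12] mem=[0,1,7,0]
After op 12 (RCL M1): stack=[12,1] mem=[0,1,7,0]
After op 13 (swap): stack=[1,12] mem=[0,1,7,0]
After op 14 (*): stack=[12] mem=[0,1,7,0]
After op 15 (pop): stack=[empty] mem=[0,1,7,0]

(empty)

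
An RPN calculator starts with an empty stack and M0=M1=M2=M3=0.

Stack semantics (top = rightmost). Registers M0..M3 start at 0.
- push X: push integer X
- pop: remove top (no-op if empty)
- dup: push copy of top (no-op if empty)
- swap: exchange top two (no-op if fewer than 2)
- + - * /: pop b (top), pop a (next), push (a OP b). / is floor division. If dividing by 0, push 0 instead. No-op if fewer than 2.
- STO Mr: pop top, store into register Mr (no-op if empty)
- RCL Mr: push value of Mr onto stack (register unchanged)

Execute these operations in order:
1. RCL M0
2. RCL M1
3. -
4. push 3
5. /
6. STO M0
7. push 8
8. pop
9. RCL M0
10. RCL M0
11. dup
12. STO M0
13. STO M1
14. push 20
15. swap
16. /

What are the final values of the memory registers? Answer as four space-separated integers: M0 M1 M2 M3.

Answer: 0 0 0 0

Derivation:
After op 1 (RCL M0): stack=[0] mem=[0,0,0,0]
After op 2 (RCL M1): stack=[0,0] mem=[0,0,0,0]
After op 3 (-): stack=[0] mem=[0,0,0,0]
After op 4 (push 3): stack=[0,3] mem=[0,0,0,0]
After op 5 (/): stack=[0] mem=[0,0,0,0]
After op 6 (STO M0): stack=[empty] mem=[0,0,0,0]
After op 7 (push 8): stack=[8] mem=[0,0,0,0]
After op 8 (pop): stack=[empty] mem=[0,0,0,0]
After op 9 (RCL M0): stack=[0] mem=[0,0,0,0]
After op 10 (RCL M0): stack=[0,0] mem=[0,0,0,0]
After op 11 (dup): stack=[0,0,0] mem=[0,0,0,0]
After op 12 (STO M0): stack=[0,0] mem=[0,0,0,0]
After op 13 (STO M1): stack=[0] mem=[0,0,0,0]
After op 14 (push 20): stack=[0,20] mem=[0,0,0,0]
After op 15 (swap): stack=[20,0] mem=[0,0,0,0]
After op 16 (/): stack=[0] mem=[0,0,0,0]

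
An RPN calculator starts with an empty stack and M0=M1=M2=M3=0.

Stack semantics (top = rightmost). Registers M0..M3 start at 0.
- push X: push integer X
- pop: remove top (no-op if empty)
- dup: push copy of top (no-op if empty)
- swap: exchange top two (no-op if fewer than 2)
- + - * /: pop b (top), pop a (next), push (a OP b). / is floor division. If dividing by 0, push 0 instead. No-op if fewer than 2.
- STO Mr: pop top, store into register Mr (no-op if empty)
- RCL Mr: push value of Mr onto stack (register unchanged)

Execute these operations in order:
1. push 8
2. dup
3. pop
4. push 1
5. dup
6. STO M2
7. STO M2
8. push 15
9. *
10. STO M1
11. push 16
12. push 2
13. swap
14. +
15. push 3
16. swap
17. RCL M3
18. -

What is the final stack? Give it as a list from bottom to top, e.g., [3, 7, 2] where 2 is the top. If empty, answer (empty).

Answer: [3, 18]

Derivation:
After op 1 (push 8): stack=[8] mem=[0,0,0,0]
After op 2 (dup): stack=[8,8] mem=[0,0,0,0]
After op 3 (pop): stack=[8] mem=[0,0,0,0]
After op 4 (push 1): stack=[8,1] mem=[0,0,0,0]
After op 5 (dup): stack=[8,1,1] mem=[0,0,0,0]
After op 6 (STO M2): stack=[8,1] mem=[0,0,1,0]
After op 7 (STO M2): stack=[8] mem=[0,0,1,0]
After op 8 (push 15): stack=[8,15] mem=[0,0,1,0]
After op 9 (*): stack=[120] mem=[0,0,1,0]
After op 10 (STO M1): stack=[empty] mem=[0,120,1,0]
After op 11 (push 16): stack=[16] mem=[0,120,1,0]
After op 12 (push 2): stack=[16,2] mem=[0,120,1,0]
After op 13 (swap): stack=[2,16] mem=[0,120,1,0]
After op 14 (+): stack=[18] mem=[0,120,1,0]
After op 15 (push 3): stack=[18,3] mem=[0,120,1,0]
After op 16 (swap): stack=[3,18] mem=[0,120,1,0]
After op 17 (RCL M3): stack=[3,18,0] mem=[0,120,1,0]
After op 18 (-): stack=[3,18] mem=[0,120,1,0]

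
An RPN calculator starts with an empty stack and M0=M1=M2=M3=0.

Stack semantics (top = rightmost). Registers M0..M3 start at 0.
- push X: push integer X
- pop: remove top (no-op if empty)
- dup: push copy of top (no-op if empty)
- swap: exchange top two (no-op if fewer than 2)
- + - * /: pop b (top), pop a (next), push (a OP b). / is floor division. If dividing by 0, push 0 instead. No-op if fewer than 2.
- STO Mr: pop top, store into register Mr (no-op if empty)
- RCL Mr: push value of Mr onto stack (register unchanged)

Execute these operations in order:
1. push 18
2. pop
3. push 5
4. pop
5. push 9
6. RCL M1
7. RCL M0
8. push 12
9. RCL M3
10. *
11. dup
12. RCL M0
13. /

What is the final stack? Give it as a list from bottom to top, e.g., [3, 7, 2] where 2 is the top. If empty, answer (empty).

After op 1 (push 18): stack=[18] mem=[0,0,0,0]
After op 2 (pop): stack=[empty] mem=[0,0,0,0]
After op 3 (push 5): stack=[5] mem=[0,0,0,0]
After op 4 (pop): stack=[empty] mem=[0,0,0,0]
After op 5 (push 9): stack=[9] mem=[0,0,0,0]
After op 6 (RCL M1): stack=[9,0] mem=[0,0,0,0]
After op 7 (RCL M0): stack=[9,0,0] mem=[0,0,0,0]
After op 8 (push 12): stack=[9,0,0,12] mem=[0,0,0,0]
After op 9 (RCL M3): stack=[9,0,0,12,0] mem=[0,0,0,0]
After op 10 (*): stack=[9,0,0,0] mem=[0,0,0,0]
After op 11 (dup): stack=[9,0,0,0,0] mem=[0,0,0,0]
After op 12 (RCL M0): stack=[9,0,0,0,0,0] mem=[0,0,0,0]
After op 13 (/): stack=[9,0,0,0,0] mem=[0,0,0,0]

Answer: [9, 0, 0, 0, 0]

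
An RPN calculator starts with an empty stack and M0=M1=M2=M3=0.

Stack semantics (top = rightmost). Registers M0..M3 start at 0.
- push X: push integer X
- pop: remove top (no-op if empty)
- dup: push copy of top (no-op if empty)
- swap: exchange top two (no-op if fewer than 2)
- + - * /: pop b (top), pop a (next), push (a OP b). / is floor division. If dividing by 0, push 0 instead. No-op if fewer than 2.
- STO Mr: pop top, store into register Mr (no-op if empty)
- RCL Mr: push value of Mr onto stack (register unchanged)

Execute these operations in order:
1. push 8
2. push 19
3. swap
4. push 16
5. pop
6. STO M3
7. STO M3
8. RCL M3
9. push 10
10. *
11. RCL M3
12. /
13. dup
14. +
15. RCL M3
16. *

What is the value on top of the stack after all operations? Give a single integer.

Answer: 380

Derivation:
After op 1 (push 8): stack=[8] mem=[0,0,0,0]
After op 2 (push 19): stack=[8,19] mem=[0,0,0,0]
After op 3 (swap): stack=[19,8] mem=[0,0,0,0]
After op 4 (push 16): stack=[19,8,16] mem=[0,0,0,0]
After op 5 (pop): stack=[19,8] mem=[0,0,0,0]
After op 6 (STO M3): stack=[19] mem=[0,0,0,8]
After op 7 (STO M3): stack=[empty] mem=[0,0,0,19]
After op 8 (RCL M3): stack=[19] mem=[0,0,0,19]
After op 9 (push 10): stack=[19,10] mem=[0,0,0,19]
After op 10 (*): stack=[190] mem=[0,0,0,19]
After op 11 (RCL M3): stack=[190,19] mem=[0,0,0,19]
After op 12 (/): stack=[10] mem=[0,0,0,19]
After op 13 (dup): stack=[10,10] mem=[0,0,0,19]
After op 14 (+): stack=[20] mem=[0,0,0,19]
After op 15 (RCL M3): stack=[20,19] mem=[0,0,0,19]
After op 16 (*): stack=[380] mem=[0,0,0,19]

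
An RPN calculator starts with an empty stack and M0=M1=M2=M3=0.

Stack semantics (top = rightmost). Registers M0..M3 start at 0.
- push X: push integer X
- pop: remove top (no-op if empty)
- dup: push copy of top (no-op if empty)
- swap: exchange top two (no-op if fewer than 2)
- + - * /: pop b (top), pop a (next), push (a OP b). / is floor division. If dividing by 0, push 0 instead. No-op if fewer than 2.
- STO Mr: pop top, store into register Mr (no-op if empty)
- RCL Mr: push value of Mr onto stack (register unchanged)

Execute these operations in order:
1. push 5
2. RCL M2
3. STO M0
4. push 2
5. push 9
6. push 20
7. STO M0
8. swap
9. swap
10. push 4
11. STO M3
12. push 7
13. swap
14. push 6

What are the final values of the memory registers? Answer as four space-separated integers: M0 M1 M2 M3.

After op 1 (push 5): stack=[5] mem=[0,0,0,0]
After op 2 (RCL M2): stack=[5,0] mem=[0,0,0,0]
After op 3 (STO M0): stack=[5] mem=[0,0,0,0]
After op 4 (push 2): stack=[5,2] mem=[0,0,0,0]
After op 5 (push 9): stack=[5,2,9] mem=[0,0,0,0]
After op 6 (push 20): stack=[5,2,9,20] mem=[0,0,0,0]
After op 7 (STO M0): stack=[5,2,9] mem=[20,0,0,0]
After op 8 (swap): stack=[5,9,2] mem=[20,0,0,0]
After op 9 (swap): stack=[5,2,9] mem=[20,0,0,0]
After op 10 (push 4): stack=[5,2,9,4] mem=[20,0,0,0]
After op 11 (STO M3): stack=[5,2,9] mem=[20,0,0,4]
After op 12 (push 7): stack=[5,2,9,7] mem=[20,0,0,4]
After op 13 (swap): stack=[5,2,7,9] mem=[20,0,0,4]
After op 14 (push 6): stack=[5,2,7,9,6] mem=[20,0,0,4]

Answer: 20 0 0 4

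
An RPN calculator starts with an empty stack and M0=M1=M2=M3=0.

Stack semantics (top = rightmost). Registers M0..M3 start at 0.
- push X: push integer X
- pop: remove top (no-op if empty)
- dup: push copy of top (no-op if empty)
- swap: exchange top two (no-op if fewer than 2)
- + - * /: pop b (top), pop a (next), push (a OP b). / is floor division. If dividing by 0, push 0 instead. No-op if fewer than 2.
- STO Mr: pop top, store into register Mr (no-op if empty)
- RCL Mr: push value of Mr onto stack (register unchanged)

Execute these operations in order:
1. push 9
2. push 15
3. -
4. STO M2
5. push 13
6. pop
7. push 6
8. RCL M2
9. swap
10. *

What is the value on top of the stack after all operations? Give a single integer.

Answer: -36

Derivation:
After op 1 (push 9): stack=[9] mem=[0,0,0,0]
After op 2 (push 15): stack=[9,15] mem=[0,0,0,0]
After op 3 (-): stack=[-6] mem=[0,0,0,0]
After op 4 (STO M2): stack=[empty] mem=[0,0,-6,0]
After op 5 (push 13): stack=[13] mem=[0,0,-6,0]
After op 6 (pop): stack=[empty] mem=[0,0,-6,0]
After op 7 (push 6): stack=[6] mem=[0,0,-6,0]
After op 8 (RCL M2): stack=[6,-6] mem=[0,0,-6,0]
After op 9 (swap): stack=[-6,6] mem=[0,0,-6,0]
After op 10 (*): stack=[-36] mem=[0,0,-6,0]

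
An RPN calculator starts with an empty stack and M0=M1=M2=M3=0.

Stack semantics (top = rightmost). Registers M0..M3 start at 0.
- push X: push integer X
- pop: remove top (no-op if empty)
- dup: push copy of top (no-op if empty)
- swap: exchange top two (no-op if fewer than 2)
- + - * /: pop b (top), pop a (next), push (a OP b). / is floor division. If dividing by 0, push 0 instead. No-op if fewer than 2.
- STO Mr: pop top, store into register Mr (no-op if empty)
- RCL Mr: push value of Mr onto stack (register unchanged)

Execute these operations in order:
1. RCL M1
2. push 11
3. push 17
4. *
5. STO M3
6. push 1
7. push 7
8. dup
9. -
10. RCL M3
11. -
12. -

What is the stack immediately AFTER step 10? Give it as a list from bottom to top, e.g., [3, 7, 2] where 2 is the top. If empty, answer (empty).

After op 1 (RCL M1): stack=[0] mem=[0,0,0,0]
After op 2 (push 11): stack=[0,11] mem=[0,0,0,0]
After op 3 (push 17): stack=[0,11,17] mem=[0,0,0,0]
After op 4 (*): stack=[0,187] mem=[0,0,0,0]
After op 5 (STO M3): stack=[0] mem=[0,0,0,187]
After op 6 (push 1): stack=[0,1] mem=[0,0,0,187]
After op 7 (push 7): stack=[0,1,7] mem=[0,0,0,187]
After op 8 (dup): stack=[0,1,7,7] mem=[0,0,0,187]
After op 9 (-): stack=[0,1,0] mem=[0,0,0,187]
After op 10 (RCL M3): stack=[0,1,0,187] mem=[0,0,0,187]

[0, 1, 0, 187]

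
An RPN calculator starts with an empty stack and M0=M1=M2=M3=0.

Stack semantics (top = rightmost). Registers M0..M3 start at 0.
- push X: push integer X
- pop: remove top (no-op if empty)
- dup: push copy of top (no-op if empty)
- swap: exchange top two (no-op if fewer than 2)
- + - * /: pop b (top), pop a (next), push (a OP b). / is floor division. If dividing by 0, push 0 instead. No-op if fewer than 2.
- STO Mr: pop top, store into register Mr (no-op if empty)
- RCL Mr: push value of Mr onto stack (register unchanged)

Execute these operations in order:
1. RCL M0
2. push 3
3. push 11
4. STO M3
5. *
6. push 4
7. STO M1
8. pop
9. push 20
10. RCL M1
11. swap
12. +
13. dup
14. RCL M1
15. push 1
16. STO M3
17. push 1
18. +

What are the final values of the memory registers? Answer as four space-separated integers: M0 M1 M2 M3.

Answer: 0 4 0 1

Derivation:
After op 1 (RCL M0): stack=[0] mem=[0,0,0,0]
After op 2 (push 3): stack=[0,3] mem=[0,0,0,0]
After op 3 (push 11): stack=[0,3,11] mem=[0,0,0,0]
After op 4 (STO M3): stack=[0,3] mem=[0,0,0,11]
After op 5 (*): stack=[0] mem=[0,0,0,11]
After op 6 (push 4): stack=[0,4] mem=[0,0,0,11]
After op 7 (STO M1): stack=[0] mem=[0,4,0,11]
After op 8 (pop): stack=[empty] mem=[0,4,0,11]
After op 9 (push 20): stack=[20] mem=[0,4,0,11]
After op 10 (RCL M1): stack=[20,4] mem=[0,4,0,11]
After op 11 (swap): stack=[4,20] mem=[0,4,0,11]
After op 12 (+): stack=[24] mem=[0,4,0,11]
After op 13 (dup): stack=[24,24] mem=[0,4,0,11]
After op 14 (RCL M1): stack=[24,24,4] mem=[0,4,0,11]
After op 15 (push 1): stack=[24,24,4,1] mem=[0,4,0,11]
After op 16 (STO M3): stack=[24,24,4] mem=[0,4,0,1]
After op 17 (push 1): stack=[24,24,4,1] mem=[0,4,0,1]
After op 18 (+): stack=[24,24,5] mem=[0,4,0,1]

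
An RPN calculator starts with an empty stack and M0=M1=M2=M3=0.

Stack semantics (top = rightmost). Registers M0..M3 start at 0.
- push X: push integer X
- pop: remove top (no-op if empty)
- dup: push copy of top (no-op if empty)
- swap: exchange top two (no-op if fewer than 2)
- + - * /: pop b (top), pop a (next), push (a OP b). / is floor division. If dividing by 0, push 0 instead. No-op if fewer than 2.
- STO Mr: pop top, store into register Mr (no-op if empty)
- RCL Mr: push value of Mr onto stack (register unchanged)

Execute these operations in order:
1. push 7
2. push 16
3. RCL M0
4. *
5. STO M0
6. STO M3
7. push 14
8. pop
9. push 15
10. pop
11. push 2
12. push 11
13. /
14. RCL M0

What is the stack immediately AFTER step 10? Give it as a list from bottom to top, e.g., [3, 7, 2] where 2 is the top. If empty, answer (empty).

After op 1 (push 7): stack=[7] mem=[0,0,0,0]
After op 2 (push 16): stack=[7,16] mem=[0,0,0,0]
After op 3 (RCL M0): stack=[7,16,0] mem=[0,0,0,0]
After op 4 (*): stack=[7,0] mem=[0,0,0,0]
After op 5 (STO M0): stack=[7] mem=[0,0,0,0]
After op 6 (STO M3): stack=[empty] mem=[0,0,0,7]
After op 7 (push 14): stack=[14] mem=[0,0,0,7]
After op 8 (pop): stack=[empty] mem=[0,0,0,7]
After op 9 (push 15): stack=[15] mem=[0,0,0,7]
After op 10 (pop): stack=[empty] mem=[0,0,0,7]

(empty)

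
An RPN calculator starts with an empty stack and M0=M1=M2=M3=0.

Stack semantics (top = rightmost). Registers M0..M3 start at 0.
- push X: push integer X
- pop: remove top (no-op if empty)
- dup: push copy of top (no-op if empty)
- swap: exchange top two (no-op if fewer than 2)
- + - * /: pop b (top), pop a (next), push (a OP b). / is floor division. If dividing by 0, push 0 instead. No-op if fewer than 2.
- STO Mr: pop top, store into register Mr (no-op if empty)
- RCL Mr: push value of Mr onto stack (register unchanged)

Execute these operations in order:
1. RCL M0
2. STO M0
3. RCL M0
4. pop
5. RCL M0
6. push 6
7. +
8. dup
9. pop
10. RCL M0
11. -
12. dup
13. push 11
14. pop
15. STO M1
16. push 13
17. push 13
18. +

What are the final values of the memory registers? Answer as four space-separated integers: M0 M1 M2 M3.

After op 1 (RCL M0): stack=[0] mem=[0,0,0,0]
After op 2 (STO M0): stack=[empty] mem=[0,0,0,0]
After op 3 (RCL M0): stack=[0] mem=[0,0,0,0]
After op 4 (pop): stack=[empty] mem=[0,0,0,0]
After op 5 (RCL M0): stack=[0] mem=[0,0,0,0]
After op 6 (push 6): stack=[0,6] mem=[0,0,0,0]
After op 7 (+): stack=[6] mem=[0,0,0,0]
After op 8 (dup): stack=[6,6] mem=[0,0,0,0]
After op 9 (pop): stack=[6] mem=[0,0,0,0]
After op 10 (RCL M0): stack=[6,0] mem=[0,0,0,0]
After op 11 (-): stack=[6] mem=[0,0,0,0]
After op 12 (dup): stack=[6,6] mem=[0,0,0,0]
After op 13 (push 11): stack=[6,6,11] mem=[0,0,0,0]
After op 14 (pop): stack=[6,6] mem=[0,0,0,0]
After op 15 (STO M1): stack=[6] mem=[0,6,0,0]
After op 16 (push 13): stack=[6,13] mem=[0,6,0,0]
After op 17 (push 13): stack=[6,13,13] mem=[0,6,0,0]
After op 18 (+): stack=[6,26] mem=[0,6,0,0]

Answer: 0 6 0 0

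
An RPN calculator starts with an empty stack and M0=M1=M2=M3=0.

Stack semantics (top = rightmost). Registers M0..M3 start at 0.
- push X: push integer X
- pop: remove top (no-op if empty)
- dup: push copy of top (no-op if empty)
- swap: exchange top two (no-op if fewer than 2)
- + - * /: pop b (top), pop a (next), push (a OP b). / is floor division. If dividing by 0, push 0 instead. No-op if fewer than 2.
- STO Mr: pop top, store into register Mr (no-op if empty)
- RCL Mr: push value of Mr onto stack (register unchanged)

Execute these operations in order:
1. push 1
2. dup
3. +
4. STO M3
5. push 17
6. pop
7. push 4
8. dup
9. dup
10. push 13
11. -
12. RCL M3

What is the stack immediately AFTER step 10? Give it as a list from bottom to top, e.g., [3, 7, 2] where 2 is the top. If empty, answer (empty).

After op 1 (push 1): stack=[1] mem=[0,0,0,0]
After op 2 (dup): stack=[1,1] mem=[0,0,0,0]
After op 3 (+): stack=[2] mem=[0,0,0,0]
After op 4 (STO M3): stack=[empty] mem=[0,0,0,2]
After op 5 (push 17): stack=[17] mem=[0,0,0,2]
After op 6 (pop): stack=[empty] mem=[0,0,0,2]
After op 7 (push 4): stack=[4] mem=[0,0,0,2]
After op 8 (dup): stack=[4,4] mem=[0,0,0,2]
After op 9 (dup): stack=[4,4,4] mem=[0,0,0,2]
After op 10 (push 13): stack=[4,4,4,13] mem=[0,0,0,2]

[4, 4, 4, 13]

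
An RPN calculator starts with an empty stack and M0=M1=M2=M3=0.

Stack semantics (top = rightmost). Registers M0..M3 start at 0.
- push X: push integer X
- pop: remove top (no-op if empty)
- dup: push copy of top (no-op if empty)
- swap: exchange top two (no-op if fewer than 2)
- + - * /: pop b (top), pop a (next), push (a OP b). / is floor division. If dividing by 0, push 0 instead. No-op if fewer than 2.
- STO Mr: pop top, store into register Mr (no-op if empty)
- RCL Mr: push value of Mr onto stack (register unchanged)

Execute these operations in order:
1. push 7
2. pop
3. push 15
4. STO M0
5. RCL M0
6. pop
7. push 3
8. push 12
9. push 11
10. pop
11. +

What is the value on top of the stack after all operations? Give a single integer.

Answer: 15

Derivation:
After op 1 (push 7): stack=[7] mem=[0,0,0,0]
After op 2 (pop): stack=[empty] mem=[0,0,0,0]
After op 3 (push 15): stack=[15] mem=[0,0,0,0]
After op 4 (STO M0): stack=[empty] mem=[15,0,0,0]
After op 5 (RCL M0): stack=[15] mem=[15,0,0,0]
After op 6 (pop): stack=[empty] mem=[15,0,0,0]
After op 7 (push 3): stack=[3] mem=[15,0,0,0]
After op 8 (push 12): stack=[3,12] mem=[15,0,0,0]
After op 9 (push 11): stack=[3,12,11] mem=[15,0,0,0]
After op 10 (pop): stack=[3,12] mem=[15,0,0,0]
After op 11 (+): stack=[15] mem=[15,0,0,0]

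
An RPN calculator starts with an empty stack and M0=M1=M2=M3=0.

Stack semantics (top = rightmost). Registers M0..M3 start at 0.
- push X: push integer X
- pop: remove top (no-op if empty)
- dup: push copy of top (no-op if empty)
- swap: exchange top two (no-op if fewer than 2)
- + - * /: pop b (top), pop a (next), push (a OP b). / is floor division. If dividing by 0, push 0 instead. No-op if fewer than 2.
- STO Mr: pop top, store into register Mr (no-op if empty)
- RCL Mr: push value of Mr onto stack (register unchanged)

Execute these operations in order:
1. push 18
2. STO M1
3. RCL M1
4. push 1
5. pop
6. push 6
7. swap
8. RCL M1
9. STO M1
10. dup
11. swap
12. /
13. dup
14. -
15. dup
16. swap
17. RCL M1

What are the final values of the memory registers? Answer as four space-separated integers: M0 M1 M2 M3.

After op 1 (push 18): stack=[18] mem=[0,0,0,0]
After op 2 (STO M1): stack=[empty] mem=[0,18,0,0]
After op 3 (RCL M1): stack=[18] mem=[0,18,0,0]
After op 4 (push 1): stack=[18,1] mem=[0,18,0,0]
After op 5 (pop): stack=[18] mem=[0,18,0,0]
After op 6 (push 6): stack=[18,6] mem=[0,18,0,0]
After op 7 (swap): stack=[6,18] mem=[0,18,0,0]
After op 8 (RCL M1): stack=[6,18,18] mem=[0,18,0,0]
After op 9 (STO M1): stack=[6,18] mem=[0,18,0,0]
After op 10 (dup): stack=[6,18,18] mem=[0,18,0,0]
After op 11 (swap): stack=[6,18,18] mem=[0,18,0,0]
After op 12 (/): stack=[6,1] mem=[0,18,0,0]
After op 13 (dup): stack=[6,1,1] mem=[0,18,0,0]
After op 14 (-): stack=[6,0] mem=[0,18,0,0]
After op 15 (dup): stack=[6,0,0] mem=[0,18,0,0]
After op 16 (swap): stack=[6,0,0] mem=[0,18,0,0]
After op 17 (RCL M1): stack=[6,0,0,18] mem=[0,18,0,0]

Answer: 0 18 0 0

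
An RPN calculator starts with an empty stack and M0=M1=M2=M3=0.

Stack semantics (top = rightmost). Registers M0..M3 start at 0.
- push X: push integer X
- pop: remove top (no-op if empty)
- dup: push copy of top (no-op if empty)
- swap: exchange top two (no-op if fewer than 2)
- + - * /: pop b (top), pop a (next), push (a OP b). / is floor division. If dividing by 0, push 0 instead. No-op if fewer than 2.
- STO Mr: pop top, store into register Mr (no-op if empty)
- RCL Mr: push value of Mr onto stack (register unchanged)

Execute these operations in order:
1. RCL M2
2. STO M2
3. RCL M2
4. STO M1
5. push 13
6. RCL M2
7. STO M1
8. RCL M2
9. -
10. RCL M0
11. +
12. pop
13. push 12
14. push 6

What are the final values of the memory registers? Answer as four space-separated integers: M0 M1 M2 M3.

After op 1 (RCL M2): stack=[0] mem=[0,0,0,0]
After op 2 (STO M2): stack=[empty] mem=[0,0,0,0]
After op 3 (RCL M2): stack=[0] mem=[0,0,0,0]
After op 4 (STO M1): stack=[empty] mem=[0,0,0,0]
After op 5 (push 13): stack=[13] mem=[0,0,0,0]
After op 6 (RCL M2): stack=[13,0] mem=[0,0,0,0]
After op 7 (STO M1): stack=[13] mem=[0,0,0,0]
After op 8 (RCL M2): stack=[13,0] mem=[0,0,0,0]
After op 9 (-): stack=[13] mem=[0,0,0,0]
After op 10 (RCL M0): stack=[13,0] mem=[0,0,0,0]
After op 11 (+): stack=[13] mem=[0,0,0,0]
After op 12 (pop): stack=[empty] mem=[0,0,0,0]
After op 13 (push 12): stack=[12] mem=[0,0,0,0]
After op 14 (push 6): stack=[12,6] mem=[0,0,0,0]

Answer: 0 0 0 0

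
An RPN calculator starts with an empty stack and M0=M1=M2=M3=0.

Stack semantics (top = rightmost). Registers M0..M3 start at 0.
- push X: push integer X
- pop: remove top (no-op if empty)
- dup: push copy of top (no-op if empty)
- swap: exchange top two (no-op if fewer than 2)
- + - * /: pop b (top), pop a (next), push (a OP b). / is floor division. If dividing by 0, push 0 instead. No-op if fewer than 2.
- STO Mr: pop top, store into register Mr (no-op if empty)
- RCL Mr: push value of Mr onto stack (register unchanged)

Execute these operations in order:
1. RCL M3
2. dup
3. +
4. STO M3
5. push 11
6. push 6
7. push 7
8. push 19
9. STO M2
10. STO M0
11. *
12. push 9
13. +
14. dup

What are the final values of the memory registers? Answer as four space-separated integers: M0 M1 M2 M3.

Answer: 7 0 19 0

Derivation:
After op 1 (RCL M3): stack=[0] mem=[0,0,0,0]
After op 2 (dup): stack=[0,0] mem=[0,0,0,0]
After op 3 (+): stack=[0] mem=[0,0,0,0]
After op 4 (STO M3): stack=[empty] mem=[0,0,0,0]
After op 5 (push 11): stack=[11] mem=[0,0,0,0]
After op 6 (push 6): stack=[11,6] mem=[0,0,0,0]
After op 7 (push 7): stack=[11,6,7] mem=[0,0,0,0]
After op 8 (push 19): stack=[11,6,7,19] mem=[0,0,0,0]
After op 9 (STO M2): stack=[11,6,7] mem=[0,0,19,0]
After op 10 (STO M0): stack=[11,6] mem=[7,0,19,0]
After op 11 (*): stack=[66] mem=[7,0,19,0]
After op 12 (push 9): stack=[66,9] mem=[7,0,19,0]
After op 13 (+): stack=[75] mem=[7,0,19,0]
After op 14 (dup): stack=[75,75] mem=[7,0,19,0]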